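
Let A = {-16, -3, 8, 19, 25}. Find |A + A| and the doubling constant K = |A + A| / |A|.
K = |A + A| / |A| = 14/5

Enumerate A + A = {a + b : a, b ∈ A}. With |A| = 5, there are |A|^2 = 25 ordered sum pairs; collecting distinct values, A + A = {-32, -19, -8, -6, 3, 5, 9, 16, 22, 27, 33, 38, 44, 50}, so |A + A| = 14. Thus K = 14/5. For comparison, the minimum possible |A + A| over all 5-element sets is 2·5 − 1 = 9 (so min K = 9/5), attained only by arithmetic progressions.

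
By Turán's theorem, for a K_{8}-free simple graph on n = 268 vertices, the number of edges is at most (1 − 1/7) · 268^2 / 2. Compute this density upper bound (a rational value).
Turán density bound = (6/7) · 268^2/2 = 215472/7 ≈ 30781.7143

Turán's theorem: ex(n, K_{r+1}) is achieved by the complete r-partite Turán graph T(n, r) with parts as balanced as possible, and is at most (1 − 1/r) · n^2/2. For r = 7, n = 268: the density bound is (6/7) · 71824/2 = 215472/7 ≈ 30781.7143. The integer-valued extremum is e(T(268, 7)) = 30781, which is strictly less than the density bound 215472/7 since 7 ∤ 268 (the parts of T(268, 7) cannot all be equal).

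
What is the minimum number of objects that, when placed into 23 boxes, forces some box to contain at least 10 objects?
n = (10 − 1)·23 + 1 = 208

By the generalised pigeonhole principle, to guarantee some box contains ≥ r objects we need more than (r − 1) · k objects total. Threshold: n = (r − 1) · k + 1. With r = 10 and k = 23: n = 9 · 23 + 1 = 207 + 1 = 208. For n = 207 = 9 · 23, we can put exactly 9 objects in every box, avoiding 10 in any single one — so 208 is tight.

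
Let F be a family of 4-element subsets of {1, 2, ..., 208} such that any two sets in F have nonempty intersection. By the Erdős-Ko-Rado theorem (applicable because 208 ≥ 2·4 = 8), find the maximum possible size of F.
max |F| = C(207, 3) = 1456935

The Erdős-Ko-Rado theorem states: for n ≥ 2k, an intersecting family of k-subsets of an n-element set has size at most C(n − 1, k − 1), with equality for 'star' families {A ⊆ [n] : |A| = k, i ∈ A} (fix an element i). For n = 208, k = 4: C(207, 3) = 1456935.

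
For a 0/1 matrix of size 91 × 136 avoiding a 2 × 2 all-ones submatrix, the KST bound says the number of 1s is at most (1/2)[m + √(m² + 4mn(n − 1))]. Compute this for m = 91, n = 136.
z(91, 136; 2, 2) ≤ (1/2)[91 + √(91² + 4·91·136·135)] = (1/2)[91 + √6691321] = 1338.8794

Kővári–Sós–Turán: let r_1, ..., r_91 be the row sums and z = Σ r_i the total number of 1s. Each pair of columns can share at most one row with both entries 1 (else a 2×2 all-ones block appears), so Σ_i C(r_i, 2) ≤ C(136, 2) = 9180. By convexity Σ_i C(r_i, 2) ≥ 91·C(z/91, 2) = z(z − 91)/(2·91), giving z² − 91z − 91·136·135 ≤ 0 and hence z ≤ (1/2)[91 + √(8281 + 4·1670760)] = (1/2)[91 + √6691321] ≈ (1/2)(91 + 2586.7588) = 1338.8794.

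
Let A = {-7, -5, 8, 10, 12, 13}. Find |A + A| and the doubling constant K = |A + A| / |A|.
K = |A + A| / |A| = 18/6 = 3

Enumerate A + A = {a + b : a, b ∈ A}. With |A| = 6, there are |A|^2 = 36 ordered sum pairs; collecting distinct values, A + A = {-14, -12, -10, 1, 3, 5, 6, 7, 8, 16, 18, 20, 21, 22, 23, 24, 25, 26}, so |A + A| = 18. Thus K = 18/6 = 3. For comparison, the minimum possible |A + A| over all 6-element sets is 2·6 − 1 = 11 (so min K = 11/6), attained only by arithmetic progressions.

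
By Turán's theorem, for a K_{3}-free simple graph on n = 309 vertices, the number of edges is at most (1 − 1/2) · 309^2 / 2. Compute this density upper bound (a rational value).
Turán density bound = (1/2) · 309^2/2 = 95481/4 ≈ 23870.25

Turán's theorem: ex(n, K_{r+1}) is achieved by the complete r-partite Turán graph T(n, r) with parts as balanced as possible, and is at most (1 − 1/r) · n^2/2. For r = 2, n = 309: the density bound is (1/2) · 95481/2 = 95481/4 ≈ 23870.25. The integer-valued extremum is e(T(309, 2)) = 23870, which is strictly less than the density bound 95481/4 since 2 ∤ 309 (the parts of T(309, 2) cannot all be equal).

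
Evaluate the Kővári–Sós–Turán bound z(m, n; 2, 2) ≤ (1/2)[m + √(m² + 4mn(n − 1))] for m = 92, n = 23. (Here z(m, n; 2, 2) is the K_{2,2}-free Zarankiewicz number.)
z(92, 23; 2, 2) ≤ (1/2)[92 + √(92² + 4·92·23·22)] = (1/2)[92 + √194672] = 266.6083

Kővári–Sós–Turán: let r_1, ..., r_92 be the row sums and z = Σ r_i the total number of 1s. Each pair of columns can share at most one row with both entries 1 (else a 2×2 all-ones block appears), so Σ_i C(r_i, 2) ≤ C(23, 2) = 253. By convexity Σ_i C(r_i, 2) ≥ 92·C(z/92, 2) = z(z − 92)/(2·92), giving z² − 92z − 92·23·22 ≤ 0 and hence z ≤ (1/2)[92 + √(8464 + 4·46552)] = (1/2)[92 + √194672] ≈ (1/2)(92 + 441.2165) = 266.6083.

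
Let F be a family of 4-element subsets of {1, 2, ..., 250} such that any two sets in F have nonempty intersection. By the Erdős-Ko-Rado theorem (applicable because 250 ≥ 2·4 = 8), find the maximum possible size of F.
max |F| = C(249, 3) = 2542124

Erdős-Ko-Rado (1961): when n ≥ 2k, max |F| = C(n−1, k−1). The bound is attained by the star {A : i ∈ A} for any fixed i ∈ [n]. Here C(250−1, 4−1) = C(249, 3) = 2542124.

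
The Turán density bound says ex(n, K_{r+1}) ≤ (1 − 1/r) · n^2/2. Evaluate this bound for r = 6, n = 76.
Turán density bound = (5/6) · 76^2/2 = 7220/3 ≈ 2406.6667

Turán's theorem: ex(n, K_{r+1}) is achieved by the complete r-partite Turán graph T(n, r) with parts as balanced as possible, and is at most (1 − 1/r) · n^2/2. For r = 6, n = 76: the density bound is (5/6) · 5776/2 = 7220/3 ≈ 2406.6667. The integer-valued extremum is e(T(76, 6)) = 2406, which is strictly less than the density bound 7220/3 since 6 ∤ 76 (the parts of T(76, 6) cannot all be equal).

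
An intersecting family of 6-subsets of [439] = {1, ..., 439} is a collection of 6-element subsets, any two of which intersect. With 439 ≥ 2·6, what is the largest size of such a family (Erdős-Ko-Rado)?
max |F| = C(438, 5) = 131292457422

Erdős-Ko-Rado (1961): when n ≥ 2k, max |F| = C(n−1, k−1). The bound is attained by the star {A : i ∈ A} for any fixed i ∈ [n]. Here C(439−1, 6−1) = C(438, 5) = 131292457422.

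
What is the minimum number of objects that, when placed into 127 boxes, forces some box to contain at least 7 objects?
n = (7 − 1)·127 + 1 = 763

By the generalised pigeonhole principle, to guarantee some box contains ≥ r objects we need more than (r − 1) · k objects total. Threshold: n = (r − 1) · k + 1. With r = 7 and k = 127: n = 6 · 127 + 1 = 762 + 1 = 763. For n = 762 = 6 · 127, we can put exactly 6 objects in every box, avoiding 7 in any single one — so 763 is tight.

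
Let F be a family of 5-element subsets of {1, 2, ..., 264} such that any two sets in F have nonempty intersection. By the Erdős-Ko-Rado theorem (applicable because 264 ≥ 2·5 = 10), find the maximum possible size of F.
max |F| = C(263, 4) = 194831715

Erdős-Ko-Rado (1961): when n ≥ 2k, max |F| = C(n−1, k−1). The bound is attained by the star {A : i ∈ A} for any fixed i ∈ [n]. Here C(264−1, 5−1) = C(263, 4) = 194831715.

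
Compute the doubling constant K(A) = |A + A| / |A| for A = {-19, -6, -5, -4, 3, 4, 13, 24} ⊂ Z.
K = |A + A| / |A| = 31/8

Enumerate A + A = {a + b : a, b ∈ A}. With |A| = 8, there are |A|^2 = 64 ordered sum pairs; collecting distinct values, A + A = {-38, -25, -24, -23, -16, -15, -12, -11, -10, -9, -8, -6, -3, -2, -1, 0, 5, 6, 7, 8, 9, 16, 17, 18, 19, 20, 26, 27, 28, 37, 48}, so |A + A| = 31. Thus K = 31/8. For comparison, the minimum possible |A + A| over all 8-element sets is 2·8 − 1 = 15 (so min K = 15/8), attained only by arithmetic progressions.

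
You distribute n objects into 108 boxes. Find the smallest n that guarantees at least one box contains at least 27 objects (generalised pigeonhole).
n = (27 − 1)·108 + 1 = 2809

By the generalised pigeonhole principle, to guarantee some box contains ≥ r objects we need more than (r − 1) · k objects total. Threshold: n = (r − 1) · k + 1. With r = 27 and k = 108: n = 26 · 108 + 1 = 2808 + 1 = 2809. For n = 2808 = 26 · 108, we can put exactly 26 objects in every box, avoiding 27 in any single one — so 2809 is tight.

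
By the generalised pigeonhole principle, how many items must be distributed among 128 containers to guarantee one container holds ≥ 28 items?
n = (28 − 1)·128 + 1 = 3457

By the generalised pigeonhole principle, to guarantee some box contains ≥ r objects we need more than (r − 1) · k objects total. Threshold: n = (r − 1) · k + 1. With r = 28 and k = 128: n = 27 · 128 + 1 = 3456 + 1 = 3457. For n = 3456 = 27 · 128, we can put exactly 27 objects in every box, avoiding 28 in any single one — so 3457 is tight.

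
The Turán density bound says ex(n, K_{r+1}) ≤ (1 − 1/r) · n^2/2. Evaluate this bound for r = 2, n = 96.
Turán density bound = (1/2) · 96^2/2 = 2304

Turán's theorem: ex(n, K_{r+1}) is achieved by the complete r-partite Turán graph T(n, r) with parts as balanced as possible, and is at most (1 − 1/r) · n^2/2. For r = 2, n = 96: the density bound is (1/2) · 9216/2 = 2304. Since 2 ∣ 96, the Turán graph T(96, 2) has parts of equal size 48, and its edge count e(T(96, 2)) = 2304 attains the density bound exactly.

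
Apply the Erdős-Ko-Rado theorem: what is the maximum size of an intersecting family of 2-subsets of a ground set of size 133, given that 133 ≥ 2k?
max |F| = C(132, 1) = 132

The Erdős-Ko-Rado theorem states: for n ≥ 2k, an intersecting family of k-subsets of an n-element set has size at most C(n − 1, k − 1), with equality for 'star' families {A ⊆ [n] : |A| = k, i ∈ A} (fix an element i). For n = 133, k = 2: C(132, 1) = 132.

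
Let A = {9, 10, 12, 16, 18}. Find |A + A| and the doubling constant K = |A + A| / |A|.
K = |A + A| / |A| = 14/5

Enumerate A + A = {a + b : a, b ∈ A}. With |A| = 5, there are |A|^2 = 25 ordered sum pairs; collecting distinct values, A + A = {18, 19, 20, 21, 22, 24, 25, 26, 27, 28, 30, 32, 34, 36}, so |A + A| = 14. Thus K = 14/5. For comparison, the minimum possible |A + A| over all 5-element sets is 2·5 − 1 = 9 (so min K = 9/5), attained only by arithmetic progressions.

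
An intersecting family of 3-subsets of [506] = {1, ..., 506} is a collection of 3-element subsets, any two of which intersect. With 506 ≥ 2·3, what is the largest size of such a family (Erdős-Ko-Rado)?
max |F| = C(505, 2) = 127260

The Erdős-Ko-Rado theorem states: for n ≥ 2k, an intersecting family of k-subsets of an n-element set has size at most C(n − 1, k − 1), with equality for 'star' families {A ⊆ [n] : |A| = k, i ∈ A} (fix an element i). For n = 506, k = 3: C(505, 2) = 127260.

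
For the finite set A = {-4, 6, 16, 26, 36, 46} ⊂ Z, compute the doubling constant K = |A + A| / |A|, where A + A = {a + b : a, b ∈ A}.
K = |A + A| / |A| = 11/6

Enumerate A + A = {a + b : a, b ∈ A}. With |A| = 6, there are |A|^2 = 36 ordered sum pairs; collecting distinct values, A + A = {-8, 2, 12, 22, 32, 42, 52, 62, 72, 82, 92}, so |A + A| = 11. Thus K = 11/6. Here |A + A| = 2|A| − 1 = 11, the minimum possible — so K = 11/6 is minimal, which holds iff A is an arithmetic progression.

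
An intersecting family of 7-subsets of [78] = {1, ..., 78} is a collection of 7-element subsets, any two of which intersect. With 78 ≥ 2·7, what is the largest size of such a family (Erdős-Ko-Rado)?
max |F| = C(77, 6) = 237093780

Erdős-Ko-Rado (1961): when n ≥ 2k, max |F| = C(n−1, k−1). The bound is attained by the star {A : i ∈ A} for any fixed i ∈ [n]. Here C(78−1, 7−1) = C(77, 6) = 237093780.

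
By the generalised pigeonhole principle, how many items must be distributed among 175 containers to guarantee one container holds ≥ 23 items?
n = (23 − 1)·175 + 1 = 3851

By the generalised pigeonhole principle, to guarantee some box contains ≥ r objects we need more than (r − 1) · k objects total. Threshold: n = (r − 1) · k + 1. With r = 23 and k = 175: n = 22 · 175 + 1 = 3850 + 1 = 3851. For n = 3850 = 22 · 175, we can put exactly 22 objects in every box, avoiding 23 in any single one — so 3851 is tight.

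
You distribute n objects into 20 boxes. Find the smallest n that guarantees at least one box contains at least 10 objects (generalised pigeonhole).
n = (10 − 1)·20 + 1 = 181

By the generalised pigeonhole principle, to guarantee some box contains ≥ r objects we need more than (r − 1) · k objects total. Threshold: n = (r − 1) · k + 1. With r = 10 and k = 20: n = 9 · 20 + 1 = 180 + 1 = 181. For n = 180 = 9 · 20, we can put exactly 9 objects in every box, avoiding 10 in any single one — so 181 is tight.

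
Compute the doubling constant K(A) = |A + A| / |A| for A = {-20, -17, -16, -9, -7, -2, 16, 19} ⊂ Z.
K = |A + A| / |A| = 33/8

Enumerate A + A = {a + b : a, b ∈ A}. With |A| = 8, there are |A|^2 = 64 ordered sum pairs; collecting distinct values, A + A = {-40, -37, -36, -34, -33, -32, -29, -27, -26, -25, -24, -23, -22, -19, -18, -16, -14, -11, -9, -4, -1, 0, 2, 3, 7, 9, 10, 12, 14, 17, 32, 35, 38}, so |A + A| = 33. Thus K = 33/8. For comparison, the minimum possible |A + A| over all 8-element sets is 2·8 − 1 = 15 (so min K = 15/8), attained only by arithmetic progressions.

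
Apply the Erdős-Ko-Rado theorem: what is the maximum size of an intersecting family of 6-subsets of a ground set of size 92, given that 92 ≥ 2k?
max |F| = C(91, 5) = 46504458

The Erdős-Ko-Rado theorem states: for n ≥ 2k, an intersecting family of k-subsets of an n-element set has size at most C(n − 1, k − 1), with equality for 'star' families {A ⊆ [n] : |A| = k, i ∈ A} (fix an element i). For n = 92, k = 6: C(91, 5) = 46504458.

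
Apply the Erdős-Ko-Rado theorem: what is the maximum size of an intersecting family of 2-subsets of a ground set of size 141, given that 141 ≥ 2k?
max |F| = C(140, 1) = 140

The Erdős-Ko-Rado theorem states: for n ≥ 2k, an intersecting family of k-subsets of an n-element set has size at most C(n − 1, k − 1), with equality for 'star' families {A ⊆ [n] : |A| = k, i ∈ A} (fix an element i). For n = 141, k = 2: C(140, 1) = 140.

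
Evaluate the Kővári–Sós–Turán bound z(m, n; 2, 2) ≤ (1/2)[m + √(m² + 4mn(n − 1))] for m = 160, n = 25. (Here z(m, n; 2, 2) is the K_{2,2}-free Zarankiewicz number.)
z(160, 25; 2, 2) ≤ (1/2)[160 + √(160² + 4·160·25·24)] = (1/2)[160 + √409600] = 400

Kővári–Sós–Turán: let r_1, ..., r_160 be the row sums and z = Σ r_i the total number of 1s. Each pair of columns can share at most one row with both entries 1 (else a 2×2 all-ones block appears), so Σ_i C(r_i, 2) ≤ C(25, 2) = 300. By convexity Σ_i C(r_i, 2) ≥ 160·C(z/160, 2) = z(z − 160)/(2·160), giving z² − 160z − 160·25·24 ≤ 0 and hence z ≤ (1/2)[160 + √(25600 + 4·96000)] = (1/2)[160 + √409600] ≈ (1/2)(160 + 640) = 400.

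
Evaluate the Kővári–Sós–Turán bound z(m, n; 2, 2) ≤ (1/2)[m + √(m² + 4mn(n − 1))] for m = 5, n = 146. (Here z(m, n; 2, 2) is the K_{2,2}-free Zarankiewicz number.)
z(5, 146; 2, 2) ≤ (1/2)[5 + √(5² + 4·5·146·145)] = (1/2)[5 + √423425] = 327.8556

Kővári–Sós–Turán: let r_1, ..., r_5 be the row sums and z = Σ r_i the total number of 1s. Each pair of columns can share at most one row with both entries 1 (else a 2×2 all-ones block appears), so Σ_i C(r_i, 2) ≤ C(146, 2) = 10585. By convexity Σ_i C(r_i, 2) ≥ 5·C(z/5, 2) = z(z − 5)/(2·5), giving z² − 5z − 5·146·145 ≤ 0 and hence z ≤ (1/2)[5 + √(25 + 4·105850)] = (1/2)[5 + √423425] ≈ (1/2)(5 + 650.7111) = 327.8556.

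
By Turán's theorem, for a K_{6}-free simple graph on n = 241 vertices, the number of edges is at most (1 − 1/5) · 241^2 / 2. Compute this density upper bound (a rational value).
Turán density bound = (4/5) · 241^2/2 = 116162/5 ≈ 23232.4

Turán's theorem: ex(n, K_{r+1}) is achieved by the complete r-partite Turán graph T(n, r) with parts as balanced as possible, and is at most (1 − 1/r) · n^2/2. For r = 5, n = 241: the density bound is (4/5) · 58081/2 = 116162/5 ≈ 23232.4. The integer-valued extremum is e(T(241, 5)) = 23232, which is strictly less than the density bound 116162/5 since 5 ∤ 241 (the parts of T(241, 5) cannot all be equal).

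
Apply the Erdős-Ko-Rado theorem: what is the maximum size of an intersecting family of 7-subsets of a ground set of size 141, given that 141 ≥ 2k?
max |F| = C(140, 6) = 9381724380

The Erdős-Ko-Rado theorem states: for n ≥ 2k, an intersecting family of k-subsets of an n-element set has size at most C(n − 1, k − 1), with equality for 'star' families {A ⊆ [n] : |A| = k, i ∈ A} (fix an element i). For n = 141, k = 7: C(140, 6) = 9381724380.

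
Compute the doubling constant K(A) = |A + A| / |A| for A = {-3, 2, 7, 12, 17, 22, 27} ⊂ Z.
K = |A + A| / |A| = 13/7

Enumerate A + A = {a + b : a, b ∈ A}. With |A| = 7, there are |A|^2 = 49 ordered sum pairs; collecting distinct values, A + A = {-6, -1, 4, 9, 14, 19, 24, 29, 34, 39, 44, 49, 54}, so |A + A| = 13. Thus K = 13/7. Here |A + A| = 2|A| − 1 = 13, the minimum possible — so K = 13/7 is minimal, which holds iff A is an arithmetic progression.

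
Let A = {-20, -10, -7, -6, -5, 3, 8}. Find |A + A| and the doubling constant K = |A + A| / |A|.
K = |A + A| / |A| = 24/7

Enumerate A + A = {a + b : a, b ∈ A}. With |A| = 7, there are |A|^2 = 49 ordered sum pairs; collecting distinct values, A + A = {-40, -30, -27, -26, -25, -20, -17, -16, -15, -14, -13, -12, -11, -10, -7, -4, -3, -2, 1, 2, 3, 6, 11, 16}, so |A + A| = 24. Thus K = 24/7. For comparison, the minimum possible |A + A| over all 7-element sets is 2·7 − 1 = 13 (so min K = 13/7), attained only by arithmetic progressions.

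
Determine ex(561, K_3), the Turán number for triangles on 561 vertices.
ex(561, K_3) = ⌊561^2/4⌋ = 78680

Mantel (1907): a triangle-free graph on n vertices has at most ⌊n^2/4⌋ edges, with equality for the complete bipartite graph K_{⌊n/2⌋, ⌈n/2⌉}. For n = 561: ⌊561^2/4⌋ = ⌊314721/4⌋ = 78680. The extremal graph is K_{280, 281}, which has 280·281 = 78680 edges.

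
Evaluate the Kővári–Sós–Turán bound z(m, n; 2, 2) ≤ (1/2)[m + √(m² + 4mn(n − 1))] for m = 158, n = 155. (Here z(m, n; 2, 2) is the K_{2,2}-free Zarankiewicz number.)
z(158, 155; 2, 2) ≤ (1/2)[158 + √(158² + 4·158·155·154)] = (1/2)[158 + √15110804] = 2022.6309

Kővári–Sós–Turán: let r_1, ..., r_158 be the row sums and z = Σ r_i the total number of 1s. Each pair of columns can share at most one row with both entries 1 (else a 2×2 all-ones block appears), so Σ_i C(r_i, 2) ≤ C(155, 2) = 11935. By convexity Σ_i C(r_i, 2) ≥ 158·C(z/158, 2) = z(z − 158)/(2·158), giving z² − 158z − 158·155·154 ≤ 0 and hence z ≤ (1/2)[158 + √(24964 + 4·3771460)] = (1/2)[158 + √15110804] ≈ (1/2)(158 + 3887.2618) = 2022.6309.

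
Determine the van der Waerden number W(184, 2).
W(184, 2) = 184 + 1 = 185

A 2-term AP is any pair of integers, so a monochromatic 2-AP exists iff some colour is used at least twice. With 184 colours, the colouring i ↦ i on {1, ..., 184} uses each colour once, avoiding any monochromatic pair, so W(184, 2) > 184. For {1, ..., 185}, pigeonhole forces two integers of the same colour, which form a monochromatic 2-AP. Hence W(184, 2) = 185.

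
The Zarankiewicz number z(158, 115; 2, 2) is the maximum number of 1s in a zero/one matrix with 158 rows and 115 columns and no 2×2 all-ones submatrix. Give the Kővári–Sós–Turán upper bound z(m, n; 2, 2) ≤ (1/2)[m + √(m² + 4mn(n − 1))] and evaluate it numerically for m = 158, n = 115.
z(158, 115; 2, 2) ≤ (1/2)[158 + √(158² + 4·158·115·114)] = (1/2)[158 + √8310484] = 1520.3955

Kővári–Sós–Turán: let r_1, ..., r_158 be the row sums and z = Σ r_i the total number of 1s. Each pair of columns can share at most one row with both entries 1 (else a 2×2 all-ones block appears), so Σ_i C(r_i, 2) ≤ C(115, 2) = 6555. By convexity Σ_i C(r_i, 2) ≥ 158·C(z/158, 2) = z(z − 158)/(2·158), giving z² − 158z − 158·115·114 ≤ 0 and hence z ≤ (1/2)[158 + √(24964 + 4·2071380)] = (1/2)[158 + √8310484] ≈ (1/2)(158 + 2882.791) = 1520.3955.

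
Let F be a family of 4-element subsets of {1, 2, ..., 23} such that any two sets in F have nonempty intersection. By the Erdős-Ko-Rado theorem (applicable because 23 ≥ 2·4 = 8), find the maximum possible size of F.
max |F| = C(22, 3) = 1540

Erdős-Ko-Rado (1961): when n ≥ 2k, max |F| = C(n−1, k−1). The bound is attained by the star {A : i ∈ A} for any fixed i ∈ [n]. Here C(23−1, 4−1) = C(22, 3) = 1540.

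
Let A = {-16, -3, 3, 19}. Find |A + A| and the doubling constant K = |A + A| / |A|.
K = |A + A| / |A| = 10/4 = 5/2

Enumerate A + A = {a + b : a, b ∈ A}. With |A| = 4, there are |A|^2 = 16 ordered sum pairs; collecting distinct values, A + A = {-32, -19, -13, -6, 0, 3, 6, 16, 22, 38}, so |A + A| = 10. Thus K = 10/4 = 5/2. For comparison, the minimum possible |A + A| over all 4-element sets is 2·4 − 1 = 7 (so min K = 7/4), attained only by arithmetic progressions.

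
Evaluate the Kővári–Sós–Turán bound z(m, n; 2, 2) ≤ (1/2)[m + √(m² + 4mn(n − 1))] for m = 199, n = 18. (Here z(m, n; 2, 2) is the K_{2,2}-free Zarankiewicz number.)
z(199, 18; 2, 2) ≤ (1/2)[199 + √(199² + 4·199·18·17)] = (1/2)[199 + √283177] = 365.5719

Kővári–Sós–Turán: let r_1, ..., r_199 be the row sums and z = Σ r_i the total number of 1s. Each pair of columns can share at most one row with both entries 1 (else a 2×2 all-ones block appears), so Σ_i C(r_i, 2) ≤ C(18, 2) = 153. By convexity Σ_i C(r_i, 2) ≥ 199·C(z/199, 2) = z(z − 199)/(2·199), giving z² − 199z − 199·18·17 ≤ 0 and hence z ≤ (1/2)[199 + √(39601 + 4·60894)] = (1/2)[199 + √283177] ≈ (1/2)(199 + 532.1438) = 365.5719.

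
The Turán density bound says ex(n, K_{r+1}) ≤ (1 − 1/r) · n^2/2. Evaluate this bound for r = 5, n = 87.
Turán density bound = (4/5) · 87^2/2 = 15138/5 ≈ 3027.6

Turán's theorem: ex(n, K_{r+1}) is achieved by the complete r-partite Turán graph T(n, r) with parts as balanced as possible, and is at most (1 − 1/r) · n^2/2. For r = 5, n = 87: the density bound is (4/5) · 7569/2 = 15138/5 ≈ 3027.6. The integer-valued extremum is e(T(87, 5)) = 3027, which is strictly less than the density bound 15138/5 since 5 ∤ 87 (the parts of T(87, 5) cannot all be equal).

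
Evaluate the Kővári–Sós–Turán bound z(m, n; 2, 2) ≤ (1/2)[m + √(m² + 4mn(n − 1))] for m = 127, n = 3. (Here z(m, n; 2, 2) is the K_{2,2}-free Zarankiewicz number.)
z(127, 3; 2, 2) ≤ (1/2)[127 + √(127² + 4·127·3·2)] = (1/2)[127 + √19177] = 132.7405

Kővári–Sós–Turán: let r_1, ..., r_127 be the row sums and z = Σ r_i the total number of 1s. Each pair of columns can share at most one row with both entries 1 (else a 2×2 all-ones block appears), so Σ_i C(r_i, 2) ≤ C(3, 2) = 3. By convexity Σ_i C(r_i, 2) ≥ 127·C(z/127, 2) = z(z − 127)/(2·127), giving z² − 127z − 127·3·2 ≤ 0 and hence z ≤ (1/2)[127 + √(16129 + 4·762)] = (1/2)[127 + √19177] ≈ (1/2)(127 + 138.481) = 132.7405.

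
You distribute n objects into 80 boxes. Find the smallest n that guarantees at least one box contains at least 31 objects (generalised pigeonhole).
n = (31 − 1)·80 + 1 = 2401

By the generalised pigeonhole principle, to guarantee some box contains ≥ r objects we need more than (r − 1) · k objects total. Threshold: n = (r − 1) · k + 1. With r = 31 and k = 80: n = 30 · 80 + 1 = 2400 + 1 = 2401. For n = 2400 = 30 · 80, we can put exactly 30 objects in every box, avoiding 31 in any single one — so 2401 is tight.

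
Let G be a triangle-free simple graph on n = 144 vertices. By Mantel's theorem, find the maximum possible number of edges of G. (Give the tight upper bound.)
ex(144, K_3) = ⌊144^2/4⌋ = 5184

Mantel (1907): a triangle-free graph on n vertices has at most ⌊n^2/4⌋ edges, with equality for the complete bipartite graph K_{⌊n/2⌋, ⌈n/2⌉}. For n = 144: ⌊144^2/4⌋ = ⌊20736/4⌋ = 5184. The extremal graph is K_{72, 72}, which has 72·72 = 5184 edges.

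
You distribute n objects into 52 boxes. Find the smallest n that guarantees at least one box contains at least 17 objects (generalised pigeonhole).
n = (17 − 1)·52 + 1 = 833

By the generalised pigeonhole principle, to guarantee some box contains ≥ r objects we need more than (r − 1) · k objects total. Threshold: n = (r − 1) · k + 1. With r = 17 and k = 52: n = 16 · 52 + 1 = 832 + 1 = 833. For n = 832 = 16 · 52, we can put exactly 16 objects in every box, avoiding 17 in any single one — so 833 is tight.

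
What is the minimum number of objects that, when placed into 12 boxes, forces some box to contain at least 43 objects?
n = (43 − 1)·12 + 1 = 505

By the generalised pigeonhole principle, to guarantee some box contains ≥ r objects we need more than (r − 1) · k objects total. Threshold: n = (r − 1) · k + 1. With r = 43 and k = 12: n = 42 · 12 + 1 = 504 + 1 = 505. For n = 504 = 42 · 12, we can put exactly 42 objects in every box, avoiding 43 in any single one — so 505 is tight.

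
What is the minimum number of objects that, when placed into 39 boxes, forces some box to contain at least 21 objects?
n = (21 − 1)·39 + 1 = 781

By the generalised pigeonhole principle, to guarantee some box contains ≥ r objects we need more than (r − 1) · k objects total. Threshold: n = (r − 1) · k + 1. With r = 21 and k = 39: n = 20 · 39 + 1 = 780 + 1 = 781. For n = 780 = 20 · 39, we can put exactly 20 objects in every box, avoiding 21 in any single one — so 781 is tight.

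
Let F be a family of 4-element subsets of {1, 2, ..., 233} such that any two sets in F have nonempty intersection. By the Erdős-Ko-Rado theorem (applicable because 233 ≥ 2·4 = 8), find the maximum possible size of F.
max |F| = C(232, 3) = 2054360

Erdős-Ko-Rado (1961): when n ≥ 2k, max |F| = C(n−1, k−1). The bound is attained by the star {A : i ∈ A} for any fixed i ∈ [n]. Here C(233−1, 4−1) = C(232, 3) = 2054360.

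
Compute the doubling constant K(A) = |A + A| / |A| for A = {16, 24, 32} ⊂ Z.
K = |A + A| / |A| = 5/3

Enumerate A + A = {a + b : a, b ∈ A}. With |A| = 3, there are |A|^2 = 9 ordered sum pairs; collecting distinct values, A + A = {32, 40, 48, 56, 64}, so |A + A| = 5. Thus K = 5/3. Here |A + A| = 2|A| − 1 = 5, the minimum possible — so K = 5/3 is minimal, which holds iff A is an arithmetic progression.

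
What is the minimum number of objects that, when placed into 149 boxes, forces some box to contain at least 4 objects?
n = (4 − 1)·149 + 1 = 448

By the generalised pigeonhole principle, to guarantee some box contains ≥ r objects we need more than (r − 1) · k objects total. Threshold: n = (r − 1) · k + 1. With r = 4 and k = 149: n = 3 · 149 + 1 = 447 + 1 = 448. For n = 447 = 3 · 149, we can put exactly 3 objects in every box, avoiding 4 in any single one — so 448 is tight.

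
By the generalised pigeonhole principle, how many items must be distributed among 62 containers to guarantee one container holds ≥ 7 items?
n = (7 − 1)·62 + 1 = 373

By the generalised pigeonhole principle, to guarantee some box contains ≥ r objects we need more than (r − 1) · k objects total. Threshold: n = (r − 1) · k + 1. With r = 7 and k = 62: n = 6 · 62 + 1 = 372 + 1 = 373. For n = 372 = 6 · 62, we can put exactly 6 objects in every box, avoiding 7 in any single one — so 373 is tight.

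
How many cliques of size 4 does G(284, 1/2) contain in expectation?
E[# K_4] = C(284, 4) · (1/2)^C(4, 2) = 265368251 / 2^6 = 4146378.921875

For each 4-subset S of vertices (there are C(284, 4) = 265368251 such S), let X_S = 1 if S induces a K_4 (all C(4, 2) = 6 edges present). Then P(X_S = 1) = (1/2)^6 = 1/64. By linearity of expectation, E[# K_4] = C(284, 4) · (1/2)^6 = 265368251 / 64 = 4146378.921875.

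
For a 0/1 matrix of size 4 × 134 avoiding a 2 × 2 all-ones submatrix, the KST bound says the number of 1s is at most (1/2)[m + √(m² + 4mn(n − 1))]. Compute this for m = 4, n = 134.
z(4, 134; 2, 2) ≤ (1/2)[4 + √(4² + 4·4·134·133)] = (1/2)[4 + √285168] = 269.0056

Kővári–Sós–Turán: let r_1, ..., r_4 be the row sums and z = Σ r_i the total number of 1s. Each pair of columns can share at most one row with both entries 1 (else a 2×2 all-ones block appears), so Σ_i C(r_i, 2) ≤ C(134, 2) = 8911. By convexity Σ_i C(r_i, 2) ≥ 4·C(z/4, 2) = z(z − 4)/(2·4), giving z² − 4z − 4·134·133 ≤ 0 and hence z ≤ (1/2)[4 + √(16 + 4·71288)] = (1/2)[4 + √285168] ≈ (1/2)(4 + 534.0112) = 269.0056.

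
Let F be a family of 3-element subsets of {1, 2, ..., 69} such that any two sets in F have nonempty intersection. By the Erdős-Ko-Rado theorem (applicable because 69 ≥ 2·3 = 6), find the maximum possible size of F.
max |F| = C(68, 2) = 2278

The Erdős-Ko-Rado theorem states: for n ≥ 2k, an intersecting family of k-subsets of an n-element set has size at most C(n − 1, k − 1), with equality for 'star' families {A ⊆ [n] : |A| = k, i ∈ A} (fix an element i). For n = 69, k = 3: C(68, 2) = 2278.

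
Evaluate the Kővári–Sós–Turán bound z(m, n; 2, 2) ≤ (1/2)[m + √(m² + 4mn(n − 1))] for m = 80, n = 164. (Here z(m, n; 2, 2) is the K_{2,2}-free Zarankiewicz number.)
z(80, 164; 2, 2) ≤ (1/2)[80 + √(80² + 4·80·164·163)] = (1/2)[80 + √8560640] = 1502.9286

Kővári–Sós–Turán: let r_1, ..., r_80 be the row sums and z = Σ r_i the total number of 1s. Each pair of columns can share at most one row with both entries 1 (else a 2×2 all-ones block appears), so Σ_i C(r_i, 2) ≤ C(164, 2) = 13366. By convexity Σ_i C(r_i, 2) ≥ 80·C(z/80, 2) = z(z − 80)/(2·80), giving z² − 80z − 80·164·163 ≤ 0 and hence z ≤ (1/2)[80 + √(6400 + 4·2138560)] = (1/2)[80 + √8560640] ≈ (1/2)(80 + 2925.8571) = 1502.9286.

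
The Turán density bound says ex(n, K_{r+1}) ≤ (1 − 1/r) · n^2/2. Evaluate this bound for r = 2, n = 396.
Turán density bound = (1/2) · 396^2/2 = 39204

Turán's theorem: ex(n, K_{r+1}) is achieved by the complete r-partite Turán graph T(n, r) with parts as balanced as possible, and is at most (1 − 1/r) · n^2/2. For r = 2, n = 396: the density bound is (1/2) · 156816/2 = 39204. Since 2 ∣ 396, the Turán graph T(396, 2) has parts of equal size 198, and its edge count e(T(396, 2)) = 39204 attains the density bound exactly.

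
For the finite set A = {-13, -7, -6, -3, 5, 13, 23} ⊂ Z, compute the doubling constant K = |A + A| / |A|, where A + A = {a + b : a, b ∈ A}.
K = |A + A| / |A| = 26/7

Enumerate A + A = {a + b : a, b ∈ A}. With |A| = 7, there are |A|^2 = 49 ordered sum pairs; collecting distinct values, A + A = {-26, -20, -19, -16, -14, -13, -12, -10, -9, -8, -6, -2, -1, 0, 2, 6, 7, 10, 16, 17, 18, 20, 26, 28, 36, 46}, so |A + A| = 26. Thus K = 26/7. For comparison, the minimum possible |A + A| over all 7-element sets is 2·7 − 1 = 13 (so min K = 13/7), attained only by arithmetic progressions.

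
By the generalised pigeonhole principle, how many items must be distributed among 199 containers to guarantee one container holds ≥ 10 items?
n = (10 − 1)·199 + 1 = 1792

By the generalised pigeonhole principle, to guarantee some box contains ≥ r objects we need more than (r − 1) · k objects total. Threshold: n = (r − 1) · k + 1. With r = 10 and k = 199: n = 9 · 199 + 1 = 1791 + 1 = 1792. For n = 1791 = 9 · 199, we can put exactly 9 objects in every box, avoiding 10 in any single one — so 1792 is tight.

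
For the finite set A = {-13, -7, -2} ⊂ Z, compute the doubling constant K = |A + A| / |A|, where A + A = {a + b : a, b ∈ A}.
K = |A + A| / |A| = 6/3 = 2

Enumerate A + A = {a + b : a, b ∈ A}. With |A| = 3, there are |A|^2 = 9 ordered sum pairs; collecting distinct values, A + A = {-26, -20, -15, -14, -9, -4}, so |A + A| = 6. Thus K = 6/3 = 2. For comparison, the minimum possible |A + A| over all 3-element sets is 2·3 − 1 = 5 (so min K = 5/3), attained only by arithmetic progressions.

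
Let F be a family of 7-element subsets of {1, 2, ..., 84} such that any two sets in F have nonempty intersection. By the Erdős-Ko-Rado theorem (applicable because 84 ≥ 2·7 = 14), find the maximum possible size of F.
max |F| = C(83, 6) = 377447148

Erdős-Ko-Rado (1961): when n ≥ 2k, max |F| = C(n−1, k−1). The bound is attained by the star {A : i ∈ A} for any fixed i ∈ [n]. Here C(84−1, 7−1) = C(83, 6) = 377447148.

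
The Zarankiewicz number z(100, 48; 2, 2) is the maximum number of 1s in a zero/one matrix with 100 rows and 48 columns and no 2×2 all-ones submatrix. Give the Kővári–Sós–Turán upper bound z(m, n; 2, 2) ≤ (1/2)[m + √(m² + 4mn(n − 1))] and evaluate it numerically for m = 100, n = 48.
z(100, 48; 2, 2) ≤ (1/2)[100 + √(100² + 4·100·48·47)] = (1/2)[100 + √912400] = 527.5982

Kővári–Sós–Turán: let r_1, ..., r_100 be the row sums and z = Σ r_i the total number of 1s. Each pair of columns can share at most one row with both entries 1 (else a 2×2 all-ones block appears), so Σ_i C(r_i, 2) ≤ C(48, 2) = 1128. By convexity Σ_i C(r_i, 2) ≥ 100·C(z/100, 2) = z(z − 100)/(2·100), giving z² − 100z − 100·48·47 ≤ 0 and hence z ≤ (1/2)[100 + √(10000 + 4·225600)] = (1/2)[100 + √912400] ≈ (1/2)(100 + 955.1963) = 527.5982.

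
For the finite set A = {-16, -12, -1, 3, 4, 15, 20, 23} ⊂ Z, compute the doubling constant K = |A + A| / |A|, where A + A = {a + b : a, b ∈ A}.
K = |A + A| / |A| = 31/8

Enumerate A + A = {a + b : a, b ∈ A}. With |A| = 8, there are |A|^2 = 64 ordered sum pairs; collecting distinct values, A + A = {-32, -28, -24, -17, -13, -12, -9, -8, -2, -1, 2, 3, 4, 6, 7, 8, 11, 14, 18, 19, 22, 23, 24, 26, 27, 30, 35, 38, 40, 43, 46}, so |A + A| = 31. Thus K = 31/8. For comparison, the minimum possible |A + A| over all 8-element sets is 2·8 − 1 = 15 (so min K = 15/8), attained only by arithmetic progressions.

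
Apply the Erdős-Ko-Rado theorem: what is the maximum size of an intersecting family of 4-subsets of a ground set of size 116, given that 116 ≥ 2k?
max |F| = C(115, 3) = 246905

The Erdős-Ko-Rado theorem states: for n ≥ 2k, an intersecting family of k-subsets of an n-element set has size at most C(n − 1, k − 1), with equality for 'star' families {A ⊆ [n] : |A| = k, i ∈ A} (fix an element i). For n = 116, k = 4: C(115, 3) = 246905.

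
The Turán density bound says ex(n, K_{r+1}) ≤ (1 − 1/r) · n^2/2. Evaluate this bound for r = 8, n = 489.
Turán density bound = (7/8) · 489^2/2 = 1673847/16 ≈ 104615.4375

Turán's theorem: ex(n, K_{r+1}) is achieved by the complete r-partite Turán graph T(n, r) with parts as balanced as possible, and is at most (1 − 1/r) · n^2/2. For r = 8, n = 489: the density bound is (7/8) · 239121/2 = 1673847/16 ≈ 104615.4375. The integer-valued extremum is e(T(489, 8)) = 104615, which is strictly less than the density bound 1673847/16 since 8 ∤ 489 (the parts of T(489, 8) cannot all be equal).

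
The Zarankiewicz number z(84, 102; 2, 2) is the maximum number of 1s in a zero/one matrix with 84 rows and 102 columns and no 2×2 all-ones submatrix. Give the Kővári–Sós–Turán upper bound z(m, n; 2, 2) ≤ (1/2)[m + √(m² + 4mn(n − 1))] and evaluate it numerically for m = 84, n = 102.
z(84, 102; 2, 2) ≤ (1/2)[84 + √(84² + 4·84·102·101)] = (1/2)[84 + √3468528] = 973.1992

Kővári–Sós–Turán: let r_1, ..., r_84 be the row sums and z = Σ r_i the total number of 1s. Each pair of columns can share at most one row with both entries 1 (else a 2×2 all-ones block appears), so Σ_i C(r_i, 2) ≤ C(102, 2) = 5151. By convexity Σ_i C(r_i, 2) ≥ 84·C(z/84, 2) = z(z − 84)/(2·84), giving z² − 84z − 84·102·101 ≤ 0 and hence z ≤ (1/2)[84 + √(7056 + 4·865368)] = (1/2)[84 + √3468528] ≈ (1/2)(84 + 1862.3985) = 973.1992.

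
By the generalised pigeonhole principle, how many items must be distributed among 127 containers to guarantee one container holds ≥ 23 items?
n = (23 − 1)·127 + 1 = 2795

By the generalised pigeonhole principle, to guarantee some box contains ≥ r objects we need more than (r − 1) · k objects total. Threshold: n = (r − 1) · k + 1. With r = 23 and k = 127: n = 22 · 127 + 1 = 2794 + 1 = 2795. For n = 2794 = 22 · 127, we can put exactly 22 objects in every box, avoiding 23 in any single one — so 2795 is tight.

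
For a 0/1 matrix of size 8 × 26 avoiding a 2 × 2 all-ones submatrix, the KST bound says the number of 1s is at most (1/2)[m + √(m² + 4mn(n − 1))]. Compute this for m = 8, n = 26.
z(8, 26; 2, 2) ≤ (1/2)[8 + √(8² + 4·8·26·25)] = (1/2)[8 + √20864] = 76.2219

Kővári–Sós–Turán: let r_1, ..., r_8 be the row sums and z = Σ r_i the total number of 1s. Each pair of columns can share at most one row with both entries 1 (else a 2×2 all-ones block appears), so Σ_i C(r_i, 2) ≤ C(26, 2) = 325. By convexity Σ_i C(r_i, 2) ≥ 8·C(z/8, 2) = z(z − 8)/(2·8), giving z² − 8z − 8·26·25 ≤ 0 and hence z ≤ (1/2)[8 + √(64 + 4·5200)] = (1/2)[8 + √20864] ≈ (1/2)(8 + 144.4438) = 76.2219.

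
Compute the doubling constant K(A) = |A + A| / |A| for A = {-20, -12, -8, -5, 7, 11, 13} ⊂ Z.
K = |A + A| / |A| = 26/7

Enumerate A + A = {a + b : a, b ∈ A}. With |A| = 7, there are |A|^2 = 49 ordered sum pairs; collecting distinct values, A + A = {-40, -32, -28, -25, -24, -20, -17, -16, -13, -10, -9, -7, -5, -1, 1, 2, 3, 5, 6, 8, 14, 18, 20, 22, 24, 26}, so |A + A| = 26. Thus K = 26/7. For comparison, the minimum possible |A + A| over all 7-element sets is 2·7 − 1 = 13 (so min K = 13/7), attained only by arithmetic progressions.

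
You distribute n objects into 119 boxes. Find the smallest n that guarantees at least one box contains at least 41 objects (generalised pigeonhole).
n = (41 − 1)·119 + 1 = 4761

By the generalised pigeonhole principle, to guarantee some box contains ≥ r objects we need more than (r − 1) · k objects total. Threshold: n = (r − 1) · k + 1. With r = 41 and k = 119: n = 40 · 119 + 1 = 4760 + 1 = 4761. For n = 4760 = 40 · 119, we can put exactly 40 objects in every box, avoiding 41 in any single one — so 4761 is tight.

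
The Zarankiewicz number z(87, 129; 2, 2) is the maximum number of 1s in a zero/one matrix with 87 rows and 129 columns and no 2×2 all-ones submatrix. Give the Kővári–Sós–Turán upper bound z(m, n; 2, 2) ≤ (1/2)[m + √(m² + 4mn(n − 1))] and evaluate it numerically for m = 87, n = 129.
z(87, 129; 2, 2) ≤ (1/2)[87 + √(87² + 4·87·129·128)] = (1/2)[87 + √5753745] = 1242.8483

Kővári–Sós–Turán: let r_1, ..., r_87 be the row sums and z = Σ r_i the total number of 1s. Each pair of columns can share at most one row with both entries 1 (else a 2×2 all-ones block appears), so Σ_i C(r_i, 2) ≤ C(129, 2) = 8256. By convexity Σ_i C(r_i, 2) ≥ 87·C(z/87, 2) = z(z − 87)/(2·87), giving z² − 87z − 87·129·128 ≤ 0 and hence z ≤ (1/2)[87 + √(7569 + 4·1436544)] = (1/2)[87 + √5753745] ≈ (1/2)(87 + 2398.6965) = 1242.8483.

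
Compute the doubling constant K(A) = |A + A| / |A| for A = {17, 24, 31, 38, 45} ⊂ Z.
K = |A + A| / |A| = 9/5

Enumerate A + A = {a + b : a, b ∈ A}. With |A| = 5, there are |A|^2 = 25 ordered sum pairs; collecting distinct values, A + A = {34, 41, 48, 55, 62, 69, 76, 83, 90}, so |A + A| = 9. Thus K = 9/5. Here |A + A| = 2|A| − 1 = 9, the minimum possible — so K = 9/5 is minimal, which holds iff A is an arithmetic progression.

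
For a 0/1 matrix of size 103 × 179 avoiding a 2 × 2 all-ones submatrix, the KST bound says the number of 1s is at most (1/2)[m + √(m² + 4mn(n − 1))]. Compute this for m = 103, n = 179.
z(103, 179; 2, 2) ≤ (1/2)[103 + √(103² + 4·103·179·178)] = (1/2)[103 + √13137753] = 1863.8019

Kővári–Sós–Turán: let r_1, ..., r_103 be the row sums and z = Σ r_i the total number of 1s. Each pair of columns can share at most one row with both entries 1 (else a 2×2 all-ones block appears), so Σ_i C(r_i, 2) ≤ C(179, 2) = 15931. By convexity Σ_i C(r_i, 2) ≥ 103·C(z/103, 2) = z(z − 103)/(2·103), giving z² − 103z − 103·179·178 ≤ 0 and hence z ≤ (1/2)[103 + √(10609 + 4·3281786)] = (1/2)[103 + √13137753] ≈ (1/2)(103 + 3624.6038) = 1863.8019.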